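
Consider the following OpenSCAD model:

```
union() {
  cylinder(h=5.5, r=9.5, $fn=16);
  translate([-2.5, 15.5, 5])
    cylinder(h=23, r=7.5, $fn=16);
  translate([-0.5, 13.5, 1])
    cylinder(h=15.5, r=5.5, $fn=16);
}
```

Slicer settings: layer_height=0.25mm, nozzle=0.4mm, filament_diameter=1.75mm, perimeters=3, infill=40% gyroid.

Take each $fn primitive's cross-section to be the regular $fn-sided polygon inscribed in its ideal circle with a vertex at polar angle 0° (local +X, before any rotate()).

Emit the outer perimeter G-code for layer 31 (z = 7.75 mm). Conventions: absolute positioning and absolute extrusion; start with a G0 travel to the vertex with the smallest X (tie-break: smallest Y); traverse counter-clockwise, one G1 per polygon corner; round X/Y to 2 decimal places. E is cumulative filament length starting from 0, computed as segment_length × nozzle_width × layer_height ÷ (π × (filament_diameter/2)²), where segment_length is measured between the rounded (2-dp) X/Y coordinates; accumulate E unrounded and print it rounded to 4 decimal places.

At z = 7.75 mm: the cylinder is not intersected at this z (z outside [0, 5.5]); the r=7.5 cylinder at (-2.5, 15.5) gives a regular 16-gon of circumradius 7.5 (constant along its height); the r=5.5 cylinder at (-0.5, 13.5) gives a regular 16-gon of circumradius 5.5 (constant along its height); Merging all regions: the regions partially overlap (shared area 86.91 mm²), so overlapping operands fuse into one piece — 1 connected region. The outline is a single polygon with 20 vertices. Extrusion per mm of travel: 0.4 × 0.25 / (π × 0.875²) = 0.041575. Accumulating E over each segment gives final E = 1.9862.

G0 X-10.00 Y15.50 Z7.75
G1 X-9.43 Y12.63 E0.1217
G1 X-7.80 Y10.20 E0.2433
G1 X-5.37 Y8.57 E0.3650
G1 X-2.50 Y8.00 E0.4866
G1 X-1.50 Y8.20 E0.5290
G1 X-0.50 Y8.00 E0.5714
G1 X1.60 Y8.42 E0.6604
G1 X3.39 Y9.61 E0.7498
G1 X4.58 Y11.40 E0.8392
G1 X5.00 Y13.50 E0.9282
G1 X4.80 Y14.50 E0.9706
G1 X5.00 Y15.50 E1.0130
G1 X4.43 Y18.37 E1.1347
G1 X2.80 Y20.80 E1.2563
G1 X0.37 Y22.43 E1.3780
G1 X-2.50 Y23.00 E1.4996
G1 X-5.37 Y22.43 E1.6213
G1 X-7.80 Y20.80 E1.7429
G1 X-9.43 Y18.37 E1.8646
G1 X-10.00 Y15.50 E1.9862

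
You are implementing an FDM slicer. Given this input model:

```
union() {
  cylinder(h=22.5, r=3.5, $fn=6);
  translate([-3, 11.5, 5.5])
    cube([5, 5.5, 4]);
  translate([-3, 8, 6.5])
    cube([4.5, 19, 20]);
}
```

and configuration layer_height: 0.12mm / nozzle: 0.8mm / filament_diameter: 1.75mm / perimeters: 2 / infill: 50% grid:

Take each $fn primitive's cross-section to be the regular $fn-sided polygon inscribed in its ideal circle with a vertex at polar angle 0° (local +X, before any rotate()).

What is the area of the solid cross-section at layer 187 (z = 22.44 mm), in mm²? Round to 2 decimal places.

At z = 22.44 mm: the r=3.5 cylinder gives a regular 6-gon of circumradius 3.5 (constant along its height) (area = (6/2)·3.500²·sin(360°/6) = 31.83 mm²); the cube at (-3, 11.5) is not intersected at this z (z outside [5.5, 9.5]); the cube at (-3, 8) is present — its section is the full 4.5×19 rectangle (area 85.50 mm²); Merging all regions: the 2 present regions are separate (no shared area or edge), so areas and boundary lengths simply add and each stays a separate island — area = 117.33 mm². Overall, the cross-section has 2 separate islands. Net area = 117.33 mm².

117.33 mm²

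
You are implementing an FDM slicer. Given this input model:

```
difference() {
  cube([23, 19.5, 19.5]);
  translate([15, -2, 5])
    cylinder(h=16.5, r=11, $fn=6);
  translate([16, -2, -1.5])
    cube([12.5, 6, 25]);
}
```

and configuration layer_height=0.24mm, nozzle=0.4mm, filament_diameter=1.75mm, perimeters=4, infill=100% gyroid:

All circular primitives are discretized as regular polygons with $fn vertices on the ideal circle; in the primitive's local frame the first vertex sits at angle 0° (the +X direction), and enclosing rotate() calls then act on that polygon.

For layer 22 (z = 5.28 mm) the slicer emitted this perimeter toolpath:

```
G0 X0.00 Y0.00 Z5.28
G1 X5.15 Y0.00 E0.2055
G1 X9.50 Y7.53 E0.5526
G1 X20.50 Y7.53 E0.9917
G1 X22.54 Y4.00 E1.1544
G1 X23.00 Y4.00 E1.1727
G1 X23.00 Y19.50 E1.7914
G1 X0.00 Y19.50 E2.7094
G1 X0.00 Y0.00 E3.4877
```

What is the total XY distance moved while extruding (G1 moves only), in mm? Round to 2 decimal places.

Sum the Euclidean lengths of each G1 segment: total = 87.38 mm.

87.38 mm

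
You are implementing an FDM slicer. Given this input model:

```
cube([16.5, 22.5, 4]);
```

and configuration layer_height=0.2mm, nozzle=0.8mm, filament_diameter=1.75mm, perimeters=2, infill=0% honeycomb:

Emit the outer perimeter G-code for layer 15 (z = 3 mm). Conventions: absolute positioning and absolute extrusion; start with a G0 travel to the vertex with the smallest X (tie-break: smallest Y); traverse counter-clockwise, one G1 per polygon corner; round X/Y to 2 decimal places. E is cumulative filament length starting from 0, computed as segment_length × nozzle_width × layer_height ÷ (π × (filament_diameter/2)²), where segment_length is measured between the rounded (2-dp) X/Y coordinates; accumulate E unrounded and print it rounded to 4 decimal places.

At z = 3 mm: the cube is present — its section is the full 16.5×22.5 rectangle. The outline is a single polygon with 4 vertices. Extrusion per mm of travel: 0.8 × 0.2 / (π × 0.875²) = 0.066520. Accumulating E over each segment gives final E = 5.1886.

G0 X0.00 Y0.00 Z3.00
G1 X16.50 Y0.00 E1.0976
G1 X16.50 Y22.50 E2.5943
G1 X0.00 Y22.50 E3.6919
G1 X0.00 Y0.00 E5.1886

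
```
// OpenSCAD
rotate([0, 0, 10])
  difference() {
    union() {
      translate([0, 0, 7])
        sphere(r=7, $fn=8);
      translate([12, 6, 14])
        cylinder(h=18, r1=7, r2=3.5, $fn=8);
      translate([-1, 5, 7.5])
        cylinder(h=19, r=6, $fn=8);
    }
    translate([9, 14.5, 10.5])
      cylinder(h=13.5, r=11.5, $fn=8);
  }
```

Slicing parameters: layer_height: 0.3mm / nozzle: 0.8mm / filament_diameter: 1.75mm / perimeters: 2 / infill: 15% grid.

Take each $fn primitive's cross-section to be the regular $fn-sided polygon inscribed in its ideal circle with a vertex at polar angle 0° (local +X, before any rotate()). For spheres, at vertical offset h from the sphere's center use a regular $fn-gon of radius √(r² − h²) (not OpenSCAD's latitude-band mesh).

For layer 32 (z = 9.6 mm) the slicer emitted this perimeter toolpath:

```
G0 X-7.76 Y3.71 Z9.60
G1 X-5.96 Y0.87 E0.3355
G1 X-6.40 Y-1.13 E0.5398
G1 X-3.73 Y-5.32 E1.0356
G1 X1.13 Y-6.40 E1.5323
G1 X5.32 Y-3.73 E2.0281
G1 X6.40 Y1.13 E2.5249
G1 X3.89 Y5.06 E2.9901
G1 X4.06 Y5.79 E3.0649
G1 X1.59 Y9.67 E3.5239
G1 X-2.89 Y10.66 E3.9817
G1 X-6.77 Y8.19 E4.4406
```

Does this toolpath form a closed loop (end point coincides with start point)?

Start point (G0): (-7.76, 3.71). End point (last G1): the path does not return to the start — open.

no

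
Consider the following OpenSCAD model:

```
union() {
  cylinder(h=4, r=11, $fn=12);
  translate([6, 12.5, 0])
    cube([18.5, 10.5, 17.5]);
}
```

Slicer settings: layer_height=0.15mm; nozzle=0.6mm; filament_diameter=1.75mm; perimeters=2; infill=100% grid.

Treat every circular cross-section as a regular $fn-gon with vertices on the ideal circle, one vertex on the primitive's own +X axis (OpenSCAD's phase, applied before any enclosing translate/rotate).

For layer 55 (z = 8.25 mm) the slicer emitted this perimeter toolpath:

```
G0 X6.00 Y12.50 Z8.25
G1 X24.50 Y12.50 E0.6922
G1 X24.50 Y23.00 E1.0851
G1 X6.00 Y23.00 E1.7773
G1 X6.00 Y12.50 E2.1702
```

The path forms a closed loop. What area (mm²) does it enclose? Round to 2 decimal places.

Apply the shoelace formula to the sequence of (X, Y) vertices; enclosed area = 194.25 mm².

194.25 mm²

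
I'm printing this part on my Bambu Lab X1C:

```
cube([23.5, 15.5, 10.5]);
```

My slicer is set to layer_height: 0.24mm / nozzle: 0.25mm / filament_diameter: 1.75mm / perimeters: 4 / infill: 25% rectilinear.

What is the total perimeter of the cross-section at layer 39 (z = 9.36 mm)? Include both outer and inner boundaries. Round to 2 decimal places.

78.00 mm

At z = 9.36 mm: the cube is present — its section is the full 23.5×15.5 rectangle (perimeter 78.00 mm). Overall, the cross-section is a single solid region. Total boundary length (outer) = 78.00 mm.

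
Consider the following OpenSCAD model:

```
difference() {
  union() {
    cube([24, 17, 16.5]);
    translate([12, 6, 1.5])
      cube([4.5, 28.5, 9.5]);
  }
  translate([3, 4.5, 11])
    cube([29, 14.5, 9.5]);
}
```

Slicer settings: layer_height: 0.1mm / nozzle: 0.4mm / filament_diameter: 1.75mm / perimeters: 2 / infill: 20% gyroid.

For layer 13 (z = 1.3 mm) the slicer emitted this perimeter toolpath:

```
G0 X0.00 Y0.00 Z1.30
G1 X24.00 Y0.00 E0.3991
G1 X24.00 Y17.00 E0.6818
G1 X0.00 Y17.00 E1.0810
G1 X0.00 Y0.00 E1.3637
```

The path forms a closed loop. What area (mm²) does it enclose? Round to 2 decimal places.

Apply the shoelace formula to the sequence of (X, Y) vertices; enclosed area = 408.00 mm².

408.00 mm²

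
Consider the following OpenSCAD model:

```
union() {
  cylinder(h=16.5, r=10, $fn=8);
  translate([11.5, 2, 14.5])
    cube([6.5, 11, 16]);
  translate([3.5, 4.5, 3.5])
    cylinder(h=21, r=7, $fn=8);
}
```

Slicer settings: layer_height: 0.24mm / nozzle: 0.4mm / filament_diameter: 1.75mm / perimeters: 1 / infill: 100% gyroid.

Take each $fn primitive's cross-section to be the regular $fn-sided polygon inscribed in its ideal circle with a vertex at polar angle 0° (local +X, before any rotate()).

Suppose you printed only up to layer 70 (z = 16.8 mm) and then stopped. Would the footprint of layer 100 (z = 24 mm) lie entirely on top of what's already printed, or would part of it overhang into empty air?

entirely on top

Compare the two slices. At z = 16.8: the cylinder is not intersected at this z (z outside [0, 16.5]); the cube at (11.5, 2) is present — its section is the full 6.5×11 rectangle (area 71.50 mm²); the cylinder at (3.5, 4.5): section is a regular 8-gon, circumradius r=7 (area = (8/2)·7.000²·sin(360°/8) = 138.59 mm²); Taking the union: the 2 present regions are separate (no shared area or edge), so areas and boundary lengths simply add and each stays a separate island — area = 210.09 mm². At z = 24: the cylinder is absent (z outside [0, 16.5]); the 6.5×11 cube at (11.5, 2) contributes its full rectangle (area 71.50 mm²); the cylinder at (3.5, 4.5): section is a regular 8-gon, circumradius r=7 (area = (8/2)·7.000²·sin(360°/8) = 138.59 mm²); Merging all regions: the 2 present regions are separate (no shared area or edge), so areas and boundary lengths simply add and each stays a separate island — area = 210.09 mm². Checking containment: the cross-section at z = 24 is a subset of the cross-section at z = 16.8.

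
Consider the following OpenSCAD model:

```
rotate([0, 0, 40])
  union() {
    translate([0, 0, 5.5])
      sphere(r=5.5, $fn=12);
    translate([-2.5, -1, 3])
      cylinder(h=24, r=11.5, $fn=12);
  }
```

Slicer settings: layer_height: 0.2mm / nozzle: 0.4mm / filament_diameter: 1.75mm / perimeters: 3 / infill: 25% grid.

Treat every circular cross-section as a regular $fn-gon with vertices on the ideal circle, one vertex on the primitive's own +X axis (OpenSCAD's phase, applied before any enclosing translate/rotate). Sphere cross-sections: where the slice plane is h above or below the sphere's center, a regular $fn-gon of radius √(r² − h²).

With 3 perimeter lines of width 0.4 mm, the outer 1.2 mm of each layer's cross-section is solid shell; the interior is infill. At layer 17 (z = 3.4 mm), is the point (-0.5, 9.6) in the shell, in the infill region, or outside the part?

outside

At z = 3.4 mm: the r=5.5 sphere contributes a regular 12-gon of circumradius √(5.5²−2.1²) = 5.083; the r=11.5 cylinder at (-2.5, -1) gives a regular 12-gon of circumradius 11.5 (constant along its height); Merging all regions: the r=5.5 sphere lies entirely inside the r=11.5 cylinder at (-2.5, -1), so the union is just the r=11.5 cylinder at (-2.5, -1) — 1 connected region; (rotated 40° about Z; rotation is an isometry so areas/perimeters/island counts are preserved). Overall, the cross-section is a single solid region. Undo the 40° rotation: the query point maps to (5.788, 7.675) in the un-rotated model frame. The nearest boundary edge runs (3.25, 8.96)→(7.46, 4.75); distance from the point to it = 0.89 mm. The point is not inside any of the regions above, so it lies outside the cross-section (0.89 mm from the nearest boundary).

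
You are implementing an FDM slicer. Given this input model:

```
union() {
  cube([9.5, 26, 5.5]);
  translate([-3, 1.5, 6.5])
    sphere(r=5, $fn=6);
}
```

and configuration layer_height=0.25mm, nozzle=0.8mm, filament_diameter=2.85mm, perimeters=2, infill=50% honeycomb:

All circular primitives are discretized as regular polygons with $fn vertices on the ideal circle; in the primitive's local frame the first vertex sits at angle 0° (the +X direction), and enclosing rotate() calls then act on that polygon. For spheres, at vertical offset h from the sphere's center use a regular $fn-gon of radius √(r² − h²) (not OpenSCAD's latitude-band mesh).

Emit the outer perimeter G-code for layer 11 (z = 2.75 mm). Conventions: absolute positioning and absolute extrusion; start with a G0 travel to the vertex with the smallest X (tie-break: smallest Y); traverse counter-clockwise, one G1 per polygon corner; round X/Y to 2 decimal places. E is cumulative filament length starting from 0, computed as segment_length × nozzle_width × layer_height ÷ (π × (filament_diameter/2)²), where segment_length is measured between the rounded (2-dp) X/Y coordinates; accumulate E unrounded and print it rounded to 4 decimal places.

G0 X-6.31 Y1.50 Z2.75
G1 X-4.65 Y-1.36 E0.1037
G1 X-1.35 Y-1.36 E0.2071
G1 X0.00 Y0.97 E0.2916
G1 X0.00 Y0.00 E0.3220
G1 X9.50 Y0.00 E0.6198
G1 X9.50 Y26.00 E1.4349
G1 X0.00 Y26.00 E1.7328
G1 X0.00 Y2.03 E2.4842
G1 X-1.35 Y4.36 E2.5687
G1 X-4.65 Y4.36 E2.6721
G1 X-6.31 Y1.50 E2.7758

At z = 2.75 mm: the 9.5×26 cube contributes its full rectangle; the r=5 sphere at (-3, 1.5) contributes a regular 6-gon of circumradius √(5²−3.75²) = 3.307; Taking the union: the regions partially overlap (shared area 0.16 mm²), so overlapping operands fuse into one piece — 1 connected region. The outline is a single polygon with 11 vertices. Extrusion per mm of travel: 0.8 × 0.25 / (π × 1.425²) = 0.031351. Accumulating E over each segment gives final E = 2.7758.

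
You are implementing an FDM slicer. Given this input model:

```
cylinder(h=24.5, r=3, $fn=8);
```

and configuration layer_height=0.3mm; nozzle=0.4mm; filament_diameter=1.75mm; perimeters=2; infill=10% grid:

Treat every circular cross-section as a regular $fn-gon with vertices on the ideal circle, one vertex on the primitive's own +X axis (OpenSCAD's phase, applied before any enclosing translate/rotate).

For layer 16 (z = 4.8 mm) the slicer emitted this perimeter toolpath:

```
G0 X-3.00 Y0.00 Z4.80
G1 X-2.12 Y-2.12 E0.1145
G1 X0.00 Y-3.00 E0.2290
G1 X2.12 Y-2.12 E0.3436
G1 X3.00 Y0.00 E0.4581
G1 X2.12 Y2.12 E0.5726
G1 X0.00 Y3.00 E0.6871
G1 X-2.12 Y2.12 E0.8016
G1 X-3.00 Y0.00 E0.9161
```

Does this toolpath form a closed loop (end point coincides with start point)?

Start point (G0): (-3.00, 0.00). End point (last G1): the path returns to the start — closed.

yes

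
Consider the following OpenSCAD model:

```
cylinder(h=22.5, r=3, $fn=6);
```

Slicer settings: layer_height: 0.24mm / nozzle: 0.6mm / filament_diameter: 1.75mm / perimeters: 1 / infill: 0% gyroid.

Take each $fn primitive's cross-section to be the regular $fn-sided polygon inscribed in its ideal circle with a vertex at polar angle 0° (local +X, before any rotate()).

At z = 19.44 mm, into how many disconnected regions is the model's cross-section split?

1

At z = 19.44 mm: the r=3 cylinder contributes a regular 6-gon of circumradius 3. The result has 1 disconnected region.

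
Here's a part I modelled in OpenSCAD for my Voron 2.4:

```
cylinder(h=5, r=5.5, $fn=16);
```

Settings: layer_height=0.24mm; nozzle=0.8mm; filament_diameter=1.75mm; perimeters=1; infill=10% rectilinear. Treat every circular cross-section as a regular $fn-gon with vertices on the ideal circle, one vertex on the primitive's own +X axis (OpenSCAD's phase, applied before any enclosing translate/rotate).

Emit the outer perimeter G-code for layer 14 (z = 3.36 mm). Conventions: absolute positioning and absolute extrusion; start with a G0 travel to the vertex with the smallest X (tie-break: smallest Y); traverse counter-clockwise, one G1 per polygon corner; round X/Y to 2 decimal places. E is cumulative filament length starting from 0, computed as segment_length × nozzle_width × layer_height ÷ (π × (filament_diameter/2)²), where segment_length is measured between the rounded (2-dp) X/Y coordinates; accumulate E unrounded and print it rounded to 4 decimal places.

At z = 3.36 mm: the r=5.5 cylinder gives a regular 16-gon of circumradius 5.5 (constant along its height). The outline is a single polygon with 16 vertices. Extrusion per mm of travel: 0.8 × 0.24 / (π × 0.875²) = 0.079824. Accumulating E over each segment gives final E = 2.7402.

G0 X-5.50 Y0.00 Z3.36
G1 X-5.08 Y-2.10 E0.1710
G1 X-3.89 Y-3.89 E0.3425
G1 X-2.10 Y-5.08 E0.5141
G1 X0.00 Y-5.50 E0.6851
G1 X2.10 Y-5.08 E0.8560
G1 X3.89 Y-3.89 E1.0276
G1 X5.08 Y-2.10 E1.1992
G1 X5.50 Y0.00 E1.3701
G1 X5.08 Y2.10 E1.5411
G1 X3.89 Y3.89 E1.7127
G1 X2.10 Y5.08 E1.8842
G1 X0.00 Y5.50 E2.0552
G1 X-2.10 Y5.08 E2.2261
G1 X-3.89 Y3.89 E2.3977
G1 X-5.08 Y2.10 E2.5693
G1 X-5.50 Y0.00 E2.7402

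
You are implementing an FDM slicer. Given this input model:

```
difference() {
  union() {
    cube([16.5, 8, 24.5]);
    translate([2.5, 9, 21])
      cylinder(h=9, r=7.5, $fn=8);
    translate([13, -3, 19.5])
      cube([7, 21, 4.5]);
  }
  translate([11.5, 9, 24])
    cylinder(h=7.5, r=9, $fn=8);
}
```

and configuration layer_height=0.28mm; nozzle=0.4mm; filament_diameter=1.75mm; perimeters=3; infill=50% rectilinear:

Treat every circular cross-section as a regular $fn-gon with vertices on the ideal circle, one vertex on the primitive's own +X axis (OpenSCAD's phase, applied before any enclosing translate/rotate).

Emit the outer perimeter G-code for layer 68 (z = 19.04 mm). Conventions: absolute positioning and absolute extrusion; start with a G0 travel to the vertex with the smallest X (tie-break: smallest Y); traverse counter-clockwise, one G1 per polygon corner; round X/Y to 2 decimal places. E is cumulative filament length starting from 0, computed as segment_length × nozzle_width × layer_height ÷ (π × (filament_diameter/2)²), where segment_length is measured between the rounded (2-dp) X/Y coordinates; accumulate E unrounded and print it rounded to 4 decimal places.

At z = 19.04 mm: the 16.5×8 cube contributes its full rectangle; the cylinder at (2.5, 9) is absent (z outside [21, 30]); the cube at (13, -3) is not intersected at this z (z outside [19.5, 24]); Combining (union): only the 16.5×8 cube is present, so the union is just that shape — 1 connected region; the cylinder at (11.5, 9) is not intersected at this z (z outside [24, 31.5]); After the difference (first − rest): none of the subtracted shapes is present at this height, so the result so far is unchanged — 1 connected region. The outline is a single polygon with 4 vertices. Extrusion per mm of travel: 0.4 × 0.28 / (π × 0.875²) = 0.046564. Accumulating E over each segment gives final E = 2.2816.

G0 X0.00 Y0.00 Z19.04
G1 X16.50 Y0.00 E0.7683
G1 X16.50 Y8.00 E1.1408
G1 X0.00 Y8.00 E1.9091
G1 X0.00 Y0.00 E2.2816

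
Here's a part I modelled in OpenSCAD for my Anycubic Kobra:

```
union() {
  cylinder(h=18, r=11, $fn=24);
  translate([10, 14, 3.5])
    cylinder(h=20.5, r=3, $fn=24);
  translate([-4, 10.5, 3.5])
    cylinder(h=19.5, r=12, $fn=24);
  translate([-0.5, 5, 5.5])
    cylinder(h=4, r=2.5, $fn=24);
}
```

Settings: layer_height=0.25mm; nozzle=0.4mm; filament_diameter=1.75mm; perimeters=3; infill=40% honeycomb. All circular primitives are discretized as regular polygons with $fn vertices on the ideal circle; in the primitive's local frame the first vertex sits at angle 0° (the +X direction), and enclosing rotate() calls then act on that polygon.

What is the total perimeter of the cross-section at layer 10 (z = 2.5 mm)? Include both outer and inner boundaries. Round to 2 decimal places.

68.92 mm

At z = 2.5 mm: the cylinder: section is a regular 24-gon, circumradius r=11 (perimeter = 2·24·11.000·sin(180°/24) = 68.92 mm); the cylinder at (10, 14) is absent (z outside [3.5, 24]); the cylinder at (-4, 10.5) is absent (z outside [3.5, 23]); the cylinder at (-0.5, 5) is not intersected at this z (z outside [5.5, 9.5]); Merging all regions: only the r=11 cylinder is present, so the union is just that shape — boundary = 68.92 mm. Overall, the cross-section is a single solid region. Total boundary length (outer) = 68.92 mm.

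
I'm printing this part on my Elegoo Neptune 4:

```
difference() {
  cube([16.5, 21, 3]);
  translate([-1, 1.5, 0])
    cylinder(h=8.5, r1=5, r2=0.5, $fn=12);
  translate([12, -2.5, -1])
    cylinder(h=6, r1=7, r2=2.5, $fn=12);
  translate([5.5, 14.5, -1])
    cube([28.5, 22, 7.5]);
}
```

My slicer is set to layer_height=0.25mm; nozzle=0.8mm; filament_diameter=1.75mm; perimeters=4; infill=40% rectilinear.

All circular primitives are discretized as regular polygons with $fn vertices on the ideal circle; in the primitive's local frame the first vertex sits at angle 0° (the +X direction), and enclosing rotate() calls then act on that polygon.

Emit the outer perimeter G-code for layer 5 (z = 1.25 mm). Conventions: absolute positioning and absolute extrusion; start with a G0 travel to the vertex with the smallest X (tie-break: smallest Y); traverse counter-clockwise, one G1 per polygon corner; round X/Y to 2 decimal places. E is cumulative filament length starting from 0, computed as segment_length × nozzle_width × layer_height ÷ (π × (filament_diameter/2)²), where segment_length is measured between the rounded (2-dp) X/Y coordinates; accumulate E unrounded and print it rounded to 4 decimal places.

G0 X0.00 Y5.57 Z1.25
G1 X1.17 Y5.26 E0.1006
G1 X2.76 Y3.67 E0.2876
G1 X3.34 Y1.50 E0.4744
G1 X2.94 Y0.00 E0.6035
G1 X7.36 Y0.00 E0.9710
G1 X7.40 Y0.16 E0.9847
G1 X9.34 Y2.10 E1.2128
G1 X12.00 Y2.81 E1.4418
G1 X14.66 Y2.10 E1.6707
G1 X16.50 Y0.26 E1.8871
G1 X16.50 Y14.50 E3.0711
G1 X5.50 Y14.50 E3.9858
G1 X5.50 Y21.00 E4.5262
G1 X0.00 Y21.00 E4.9836
G1 X0.00 Y5.57 E6.2666

At z = 1.25 mm: the cube is present — its section is the full 16.5×21 rectangle; the cone at (-1, 1.5): at t=0.147 of its height the radius interpolates to r₁+(r₂−r₁)t = 4.338, giving a regular 12-gon of that circumradius; the cone at (12, -2.5) (r1=7→r2=2.5) has section circumradius 5.312 here — a regular 12-gon; the cube at (5.5, 14.5) is present — its section is the full 28.5×22 rectangle; Taking the first minus the rest: starting from the 16.5×21 cube, the cone at (-1, 1.5) partially overlaps it — only the 14.62 mm² overlap (of its 56.46 mm²) is removed, clipping the outline; the cone at (12, -2.5) partially overlaps it — only the 17.42 mm² overlap (of its 84.67 mm²) is removed, clipping the outline; the 28.5×22 cube at (5.5, 14.5) partially overlaps it — only the 71.50 mm² overlap (of its 627.00 mm²) is removed, clipping the outline — 1 connected region. The outline is a single polygon with 15 vertices. Extrusion per mm of travel: 0.8 × 0.25 / (π × 0.875²) = 0.083150. Accumulating E over each segment gives final E = 6.2666.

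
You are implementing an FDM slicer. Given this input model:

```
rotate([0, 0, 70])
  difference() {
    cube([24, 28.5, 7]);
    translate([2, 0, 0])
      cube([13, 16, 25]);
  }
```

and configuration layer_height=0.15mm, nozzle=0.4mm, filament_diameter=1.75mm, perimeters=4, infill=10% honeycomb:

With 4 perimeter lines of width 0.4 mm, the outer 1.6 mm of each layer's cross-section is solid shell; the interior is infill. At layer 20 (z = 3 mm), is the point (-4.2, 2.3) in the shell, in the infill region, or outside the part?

At z = 3 mm: the cube is present — its section is the full 24×28.5 rectangle; the cube at (2, 0) is present — its section is the full 13×16 rectangle; After the difference (first − rest): starting from the 24×28.5 cube, the 13×16 cube at (2, 0) lies inside it touching the edge (removes its full 208.00 mm²) — 1 connected region; (rotated 70° about Z; rotation is an isometry so areas/perimeters/island counts are preserved). Overall, the cross-section is a single solid region. Undo the 70° rotation: the query point maps to (0.725, 4.733) in the un-rotated model frame. The nearest boundary edge runs (0.00, 0.00)→(0.00, 28.50); distance from the point to it = 0.72 mm. The point is inside the cross-section, 0.72 mm from the nearest boundary — within the 1.6 mm shell band (4 × 0.4).

shell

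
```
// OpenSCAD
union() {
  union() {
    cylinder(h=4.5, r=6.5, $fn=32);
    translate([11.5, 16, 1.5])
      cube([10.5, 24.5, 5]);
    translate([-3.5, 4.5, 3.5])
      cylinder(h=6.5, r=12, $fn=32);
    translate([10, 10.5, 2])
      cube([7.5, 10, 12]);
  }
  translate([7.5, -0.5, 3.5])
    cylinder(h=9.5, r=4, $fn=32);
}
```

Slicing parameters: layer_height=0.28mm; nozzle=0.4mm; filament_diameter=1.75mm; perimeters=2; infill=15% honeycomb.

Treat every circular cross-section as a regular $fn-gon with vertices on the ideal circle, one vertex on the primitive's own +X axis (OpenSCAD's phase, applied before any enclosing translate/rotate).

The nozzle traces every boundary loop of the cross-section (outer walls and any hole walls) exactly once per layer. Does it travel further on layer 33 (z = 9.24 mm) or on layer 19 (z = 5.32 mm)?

layer 19 (z = 5.32 mm)

Layer 33 (z = 9.24): the cylinder is not intersected at this z (z outside [0, 4.5]); the cube at (11.5, 16) is not intersected at this z (z outside [1.5, 6.5]); the cylinder at (-3.5, 4.5): section is a regular 32-gon, circumradius r=12 (perimeter = 2·32·12.000·sin(180°/32) = 75.28 mm); the 7.5×10 cube at (10, 10.5) contributes its full rectangle (perimeter 35.00 mm); Combining (union): the 2 present regions are separate (no shared area or edge), so areas and boundary lengths simply add and each stays a separate island — boundary = 110.28 mm; the r=4 cylinder at (7.5, -0.5) gives a regular 32-gon of circumradius 4 (constant along its height) (perimeter = 2·32·4.000·sin(180°/32) = 25.09 mm); Combining (union): the regions partially overlap (shared area 22.24 mm²), so the edge portions inside another operand are dropped and the merged outline is re-measured after clipping — boundary = 116.42 mm. So its perimeter = 116.42 mm. Layer 19 (z = 5.32): the cylinder does not reach this height (z outside [0, 4.5]); the cube at (11.5, 16) is present — its section is the full 10.5×24.5 rectangle (perimeter 70.00 mm); the r=12 cylinder at (-3.5, 4.5) contributes a regular 32-gon of circumradius 12 (perimeter = 2·32·12.000·sin(180°/32) = 75.28 mm); the cube at (10, 10.5) is present — its section is the full 7.5×10 rectangle (perimeter 35.00 mm); Taking the union: the regions partially overlap (shared area 27.00 mm²), so the edge portions inside another operand are dropped and the merged outline is re-measured after clipping — boundary = 159.28 mm; the r=4 cylinder at (7.5, -0.5) contributes a regular 32-gon of circumradius 4 (perimeter = 2·32·4.000·sin(180°/32) = 25.09 mm); Merging all regions: the regions partially overlap (shared area 22.24 mm²), so the edge portions inside another operand are dropped and the merged outline is re-measured after clipping — boundary = 165.42 mm. So its perimeter = 165.42 mm. Layer 19 is larger (165.42 vs 116.42 mm).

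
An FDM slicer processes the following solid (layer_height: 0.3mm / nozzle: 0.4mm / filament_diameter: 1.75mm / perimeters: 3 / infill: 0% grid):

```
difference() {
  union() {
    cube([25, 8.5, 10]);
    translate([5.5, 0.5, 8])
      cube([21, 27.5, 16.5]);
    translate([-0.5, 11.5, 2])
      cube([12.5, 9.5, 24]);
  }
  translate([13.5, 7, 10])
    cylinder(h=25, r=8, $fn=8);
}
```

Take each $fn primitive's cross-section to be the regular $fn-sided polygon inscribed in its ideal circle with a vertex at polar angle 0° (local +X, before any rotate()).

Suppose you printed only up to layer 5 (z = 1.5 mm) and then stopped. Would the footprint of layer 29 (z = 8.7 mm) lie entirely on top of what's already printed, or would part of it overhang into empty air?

part overhangs

Compare the two slices. At z = 1.5: the cube (footprint 25×8.5) is included at this height (area 212.50 mm²); the cube at (5.5, 0.5) does not reach this height (z outside [8, 24.5]); the cube at (-0.5, 11.5) is absent (z outside [2, 26]); Combining (union): only the 25×8.5 cube is present, so the union is just that shape — area = 212.50 mm²; the cylinder at (13.5, 7) is absent (z outside [10, 35]); Taking the first minus the rest: none of the subtracted shapes is present at this height, so that combined region is unchanged — area = 212.50 mm². At z = 8.7: the cube (footprint 25×8.5) is included at this height (area 212.50 mm²); the cube at (5.5, 0.5) is present — its section is the full 21×27.5 rectangle (area 577.50 mm²); the cube at (-0.5, 11.5) is present — its section is the full 12.5×9.5 rectangle (area 118.75 mm²); Merging all regions: the regions partially overlap — summed areas 908.75 mm² minus the doubly-counted overlap 217.75 mm² gives 691.00 mm² — area = 691.00 mm²; the cylinder at (13.5, 7) does not reach this height (z outside [10, 35]); After the difference (first − rest): none of the subtracted shapes is present at this height, so that combined region is unchanged — area = 691.00 mm². Checking containment: at z = 8.7 the cross-section extends beyond the z = 1.5 cross-section by about 478.50 mm².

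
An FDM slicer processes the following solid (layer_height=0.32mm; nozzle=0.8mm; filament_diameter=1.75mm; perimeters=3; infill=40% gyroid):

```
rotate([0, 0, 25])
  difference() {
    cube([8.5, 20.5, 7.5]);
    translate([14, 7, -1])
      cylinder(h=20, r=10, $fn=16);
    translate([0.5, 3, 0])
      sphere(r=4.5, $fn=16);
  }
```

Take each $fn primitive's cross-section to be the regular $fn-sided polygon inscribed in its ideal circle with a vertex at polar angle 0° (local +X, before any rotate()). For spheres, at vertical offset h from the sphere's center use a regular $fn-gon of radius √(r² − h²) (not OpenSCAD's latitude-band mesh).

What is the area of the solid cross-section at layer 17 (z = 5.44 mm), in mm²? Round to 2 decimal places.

124.78 mm²

At z = 5.44 mm: the cube (footprint 8.5×20.5) is included at this height (area 174.25 mm²); the cylinder at (14, 7): section is a regular 16-gon, circumradius r=10 (area = (16/2)·10.000²·sin(360°/16) = 306.15 mm²); the sphere at (0.5, 3) does not reach this height (|z−center|=5.440 > r=4.5); After the difference (first − rest): starting from the 8.5×20.5 cube (174.25 mm²), the r=10 cylinder at (14, 7) partially overlaps it — only the 49.47 mm² overlap (of its 306.15 mm²) is removed, clipping the outline — area = 124.78 mm²; (whole slice rotated 25° about Z — lengths, areas and connectivity unchanged). Overall, the cross-section is a single solid region. Net area = 124.78 mm².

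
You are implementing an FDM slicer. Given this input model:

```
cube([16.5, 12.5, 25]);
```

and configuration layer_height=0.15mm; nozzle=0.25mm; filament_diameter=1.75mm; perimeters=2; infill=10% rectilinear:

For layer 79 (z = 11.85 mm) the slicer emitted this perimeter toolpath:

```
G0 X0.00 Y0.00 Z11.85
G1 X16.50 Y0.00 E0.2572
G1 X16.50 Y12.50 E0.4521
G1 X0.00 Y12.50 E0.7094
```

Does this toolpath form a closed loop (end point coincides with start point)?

Start point (G0): (0.00, 0.00). End point (last G1): the path does not return to the start — open.

no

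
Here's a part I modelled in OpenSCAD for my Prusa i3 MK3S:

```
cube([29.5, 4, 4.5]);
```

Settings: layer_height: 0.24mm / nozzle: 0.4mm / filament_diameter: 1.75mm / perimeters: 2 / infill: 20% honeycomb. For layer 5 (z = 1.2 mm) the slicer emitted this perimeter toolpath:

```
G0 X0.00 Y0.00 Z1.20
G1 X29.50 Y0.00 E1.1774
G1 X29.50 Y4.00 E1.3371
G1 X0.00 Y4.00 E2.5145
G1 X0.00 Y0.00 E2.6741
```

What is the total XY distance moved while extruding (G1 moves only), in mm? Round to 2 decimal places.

Sum the Euclidean lengths of each G1 segment: total = 67.00 mm.

67.00 mm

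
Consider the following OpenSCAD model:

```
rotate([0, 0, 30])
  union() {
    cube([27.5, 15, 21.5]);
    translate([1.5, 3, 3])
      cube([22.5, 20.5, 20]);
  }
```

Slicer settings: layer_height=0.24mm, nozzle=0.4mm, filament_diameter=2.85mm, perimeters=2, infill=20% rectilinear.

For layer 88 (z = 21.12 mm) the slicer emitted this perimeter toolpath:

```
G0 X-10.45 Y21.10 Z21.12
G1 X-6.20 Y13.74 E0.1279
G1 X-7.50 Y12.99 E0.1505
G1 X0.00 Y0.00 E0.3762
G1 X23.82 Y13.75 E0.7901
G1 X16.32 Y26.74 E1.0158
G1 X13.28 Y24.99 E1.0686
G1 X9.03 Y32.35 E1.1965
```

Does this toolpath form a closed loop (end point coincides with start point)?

no

Start point (G0): (-10.45, 21.10). End point (last G1): the path does not return to the start — open.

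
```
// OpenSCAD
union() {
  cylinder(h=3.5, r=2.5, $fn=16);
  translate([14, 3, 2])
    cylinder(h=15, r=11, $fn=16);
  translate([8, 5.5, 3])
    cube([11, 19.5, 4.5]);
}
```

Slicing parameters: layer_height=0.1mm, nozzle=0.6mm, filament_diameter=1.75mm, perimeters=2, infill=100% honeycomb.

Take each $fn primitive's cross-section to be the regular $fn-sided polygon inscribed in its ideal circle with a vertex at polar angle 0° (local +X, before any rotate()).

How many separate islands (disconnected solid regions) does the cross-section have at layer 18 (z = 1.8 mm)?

1

At z = 1.8 mm: the r=2.5 cylinder contributes a regular 16-gon of circumradius 2.5; the cylinder at (14, 3) is not intersected at this z (z outside [2, 17]); the cube at (8, 5.5) does not reach this height (z outside [3, 7.5]); Merging all regions: only the r=2.5 cylinder is present, so the union is just that shape — 1 connected region. Overall, the cross-section is a single solid region. Island count = 1.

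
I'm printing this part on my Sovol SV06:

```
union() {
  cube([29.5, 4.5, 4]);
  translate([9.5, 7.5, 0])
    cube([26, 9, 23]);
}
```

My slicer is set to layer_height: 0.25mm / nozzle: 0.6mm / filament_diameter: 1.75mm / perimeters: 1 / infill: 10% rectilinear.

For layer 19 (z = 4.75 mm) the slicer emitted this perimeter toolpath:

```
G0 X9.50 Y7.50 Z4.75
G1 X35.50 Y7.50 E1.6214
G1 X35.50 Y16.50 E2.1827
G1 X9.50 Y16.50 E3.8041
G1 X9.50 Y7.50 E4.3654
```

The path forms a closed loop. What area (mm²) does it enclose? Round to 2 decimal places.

Apply the shoelace formula to the sequence of (X, Y) vertices; enclosed area = 234.00 mm².

234.00 mm²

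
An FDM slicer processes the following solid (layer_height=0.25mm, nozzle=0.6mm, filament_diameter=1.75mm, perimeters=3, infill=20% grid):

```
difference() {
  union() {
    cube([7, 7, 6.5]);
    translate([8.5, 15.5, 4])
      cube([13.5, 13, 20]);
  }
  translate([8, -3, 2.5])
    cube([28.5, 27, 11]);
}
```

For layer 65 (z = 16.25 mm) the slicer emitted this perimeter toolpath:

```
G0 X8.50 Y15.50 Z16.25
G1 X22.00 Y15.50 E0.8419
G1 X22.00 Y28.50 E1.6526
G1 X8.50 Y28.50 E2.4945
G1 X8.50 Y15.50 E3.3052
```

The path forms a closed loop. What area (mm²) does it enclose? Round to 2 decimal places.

175.50 mm²

Apply the shoelace formula to the sequence of (X, Y) vertices; enclosed area = 175.50 mm².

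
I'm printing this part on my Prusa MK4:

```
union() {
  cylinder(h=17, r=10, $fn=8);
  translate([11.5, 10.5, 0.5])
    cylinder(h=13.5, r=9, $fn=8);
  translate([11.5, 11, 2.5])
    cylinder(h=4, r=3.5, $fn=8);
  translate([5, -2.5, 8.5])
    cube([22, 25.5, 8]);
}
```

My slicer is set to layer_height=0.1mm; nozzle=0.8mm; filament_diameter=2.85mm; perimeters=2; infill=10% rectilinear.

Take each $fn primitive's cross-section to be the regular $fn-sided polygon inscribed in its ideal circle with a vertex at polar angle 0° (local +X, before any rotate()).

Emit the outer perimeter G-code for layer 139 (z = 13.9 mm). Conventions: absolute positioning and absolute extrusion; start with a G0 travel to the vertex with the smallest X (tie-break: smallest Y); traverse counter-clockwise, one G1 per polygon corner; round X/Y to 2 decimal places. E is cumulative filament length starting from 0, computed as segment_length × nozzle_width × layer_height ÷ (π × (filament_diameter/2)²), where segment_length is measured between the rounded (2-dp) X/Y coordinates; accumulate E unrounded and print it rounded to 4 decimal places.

At z = 13.9 mm: the cylinder: section is a regular 8-gon, circumradius r=10; the r=9 cylinder at (11.5, 10.5) contributes a regular 8-gon of circumradius 9; the cylinder at (11.5, 11) is absent (z outside [2.5, 6.5]); the 22×25.5 cube at (5, -2.5) contributes its full rectangle; Taking the union: the regions partially overlap (shared area 254.11 mm²), so overlapping operands fuse into one piece — 1 connected region. The outline is a single polygon with 13 vertices. Extrusion per mm of travel: 0.8 × 0.1 / (π × 1.425²) = 0.012540. Accumulating E over each segment gives final E = 1.5963.

G0 X-10.00 Y0.00 Z13.90
G1 X-7.07 Y-7.07 E0.0960
G1 X0.00 Y-10.00 E0.1919
G1 X7.07 Y-7.07 E0.2879
G1 X8.96 Y-2.50 E0.3499
G1 X27.00 Y-2.50 E0.5762
G1 X27.00 Y23.00 E0.8959
G1 X5.00 Y23.00 E1.1718
G1 X5.00 Y16.54 E1.2528
G1 X2.50 Y10.50 E1.3348
G1 X3.27 Y8.65 E1.3599
G1 X0.00 Y10.00 E1.4043
G1 X-7.07 Y7.07 E1.5003
G1 X-10.00 Y0.00 E1.5963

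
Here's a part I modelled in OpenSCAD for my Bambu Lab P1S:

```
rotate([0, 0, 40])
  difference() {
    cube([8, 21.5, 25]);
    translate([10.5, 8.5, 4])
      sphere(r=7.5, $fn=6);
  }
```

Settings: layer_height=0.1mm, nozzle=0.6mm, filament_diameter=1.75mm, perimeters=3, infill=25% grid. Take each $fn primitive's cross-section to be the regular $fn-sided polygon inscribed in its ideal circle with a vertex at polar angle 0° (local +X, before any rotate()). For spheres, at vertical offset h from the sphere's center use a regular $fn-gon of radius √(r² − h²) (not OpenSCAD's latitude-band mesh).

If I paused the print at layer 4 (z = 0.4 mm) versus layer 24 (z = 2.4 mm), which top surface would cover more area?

layer 4 (z = 0.4 mm)

Layer 4 (z = 0.4): the cube (footprint 8×21.5) is included at this height (area 172.00 mm²); the r=7.5 sphere at (10.5, 8.5) contributes a regular 6-gon of circumradius √(7.5²−3.6²) = 6.580 (area = (6/2)·6.580²·sin(360°/6) = 112.47 mm²); After the difference (first − rest): starting from the 8×21.5 cube (172.00 mm²), the r=7.5 sphere at (10.5, 8.5) partially overlaps it — only the 27.75 mm² overlap (of its 112.47 mm²) is removed, clipping the outline — area = 144.25 mm²; (whole slice rotated 40° about Z — lengths, areas and connectivity unchanged). So its area = 144.25 mm². Layer 24 (z = 2.4): the cube is present — its section is the full 8×21.5 rectangle (area 172.00 mm²); the sphere at (10.5, 8.5): section is a regular 6-gon, circumradius = √(r²−h²) = √(7.5²−1.6²) = 7.327 (area = (6/2)·7.327²·sin(360°/6) = 139.49 mm²); Subtracting the remaining from the first: starting from the 8×21.5 cube (172.00 mm²), the r=7.5 sphere at (10.5, 8.5) partially overlaps it — only the 38.02 mm² overlap (of its 139.49 mm²) is removed, clipping the outline — area = 133.98 mm²; (whole slice rotated 40° about Z — lengths, areas and connectivity unchanged). So its area = 133.98 mm². Layer 4 is larger (144.25 vs 133.98 mm²).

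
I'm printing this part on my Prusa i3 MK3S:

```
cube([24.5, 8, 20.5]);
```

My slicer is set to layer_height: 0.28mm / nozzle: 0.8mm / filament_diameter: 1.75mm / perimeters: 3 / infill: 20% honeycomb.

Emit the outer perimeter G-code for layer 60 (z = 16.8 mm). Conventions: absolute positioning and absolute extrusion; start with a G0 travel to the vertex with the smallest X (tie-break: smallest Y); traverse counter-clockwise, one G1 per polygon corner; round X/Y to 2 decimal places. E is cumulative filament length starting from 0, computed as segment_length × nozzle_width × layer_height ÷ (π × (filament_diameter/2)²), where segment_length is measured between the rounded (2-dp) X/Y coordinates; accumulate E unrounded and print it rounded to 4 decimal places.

At z = 16.8 mm: the cube is present — its section is the full 24.5×8 rectangle. The outline is a single polygon with 4 vertices. Extrusion per mm of travel: 0.8 × 0.28 / (π × 0.875²) = 0.093128. Accumulating E over each segment gives final E = 6.0533.

G0 X0.00 Y0.00 Z16.80
G1 X24.50 Y0.00 E2.2816
G1 X24.50 Y8.00 E3.0267
G1 X0.00 Y8.00 E5.3083
G1 X0.00 Y0.00 E6.0533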